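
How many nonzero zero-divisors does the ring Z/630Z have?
In Z/630Z each nonzero element is either a unit (gcd with 630 is 1) or a zero-divisor (gcd > 1). The number of units is φ(630): factorise 630 = 2 · 3^2 · 5 · 7, so φ(630) = (2 − 1) · (3^2 − 3^1) · (5 − 1) · (7 − 1) = 1 · 6 · 4 · 6 = 144. The nonzero elements number 630 − 1 = 629. Hence the nonzero zero-divisors number 629 − 144 = 485.

Final answer: Z/630Z has 485 nonzero zero-divisors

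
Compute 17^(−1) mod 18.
Apply the extended Euclidean algorithm to (18, 17), tracking rows (r, s, t) with s·18 + t·17 = r. Each division r_prev = q·r_cur + r_new produces the new row as (previous row) − q·(current row):
  row A: (18, 1, 0)   [1·18 + 0·17 = 18]
  row B: (17, 0, 1)   [0·18 + 1·17 = 17]
  18 = 1·17 + 1   → row C = row A − 1·row B = (1, 1, −1)   [check: 1·18 − 1·17 = 1]
  17 = 17·1 + 0   → remainder 0, stop. gcd = 1 (last nonzero row C).
The gcd is 1, so 17 is invertible mod 18. The last nonzero row gives 1·18 − 1·17 = 1, so t = −1. So 17^(−1) ≡ −1 ≡ 17 (mod 18). Verify: 17 · 17 = 289 ≡ 1 (mod 18). ✓

Final answer: 17^(−1) ≡ 17 (mod 18)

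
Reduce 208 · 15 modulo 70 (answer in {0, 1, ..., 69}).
Reduce the factors first: 208 ≡ 68 (mod 70), so 208 · 15 ≡ 68 · 15 (mod 70). 68 · 15 = 1020. Dividing by 70: 1020 = 14·70 + 40. So (208 · 15) mod 70 = 40.

Final answer: 40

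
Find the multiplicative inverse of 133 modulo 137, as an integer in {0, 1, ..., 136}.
Apply the extended Euclidean algorithm to (137, 133), tracking rows (r, s, t) with s·137 + t·133 = r. Each division r_prev = q·r_cur + r_new produces the new row as (previous row) − q·(current row):
  row A: (137, 1, 0)   [1·137 + 0·133 = 137]
  row B: (133, 0, 1)   [0·137 + 1·133 = 133]
  137 = 1·133 + 4   → row C = row A − 1·row B = (4, 1, −1)   [check: 1·137 − 1·133 = 4]
  133 = 33·4 + 1   → row D = row B − 33·row C = (1, −33, 34)   [check: −33·137 + 34·133 = 1]
  4 = 4·1 + 0   → remainder 0, stop. gcd = 1 (last nonzero row D).
The gcd is 1, so 133 is invertible mod 137. The last nonzero row gives −33·137 + 34·133 = 1, so t = 34. So 133^(−1) ≡ 34 (mod 137). Verify: 133 · 34 = 4522 ≡ 1 (mod 137). ✓

Final answer: 133^(−1) ≡ 34 (mod 137)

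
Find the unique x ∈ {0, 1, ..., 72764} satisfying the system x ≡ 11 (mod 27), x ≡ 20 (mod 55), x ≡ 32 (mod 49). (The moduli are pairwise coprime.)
The moduli 27, 55, 49 are pairwise coprime, so by the CRT there is a unique solution mod 27·55·49 = 72765.
Solve by successive substitution. Start with x ≡ 11 (mod 27).
  Combine with x ≡ 20 (mod 55): write x = 11 + 27·t and require 11 + 27·t ≡ 20 (mod 55), i.e. 27·t ≡ 20 − 11 ≡ 9 (mod 55). Since 27^(−1) ≡ 53 (mod 55), t ≡ 53·9 ≡ 37 (mod 55). So x ≡ 11 + 27·37 = 1010 (mod 1485).
  Combine with x ≡ 32 (mod 49): write x = 1010 + 1485·t and require 1010 + 1485·t ≡ 32 (mod 49), i.e. 1485·t ≡ 32 − 1010 ≡ 2 (mod 49). Since 1485^(−1) ≡ 36 (mod 49) (1485 ≡ 15 (mod 49)), t ≡ 36·2 ≡ 23 (mod 49). So x ≡ 1010 + 1485·23 = 35165 (mod 72765).
Unique solution in [0, 72765): x = 35165.

Final answer: x ≡ 35165 (mod 72765); the representative in [0, 72765) is 35165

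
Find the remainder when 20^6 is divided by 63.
Use repeated squaring. Binary(6) = 110. Walk through the bits of the exponent 6 left-to-right: at each bit after the leading one, square the running value, then multiply by 20 if the bit is 1 (always reducing mod 63):
  bit 1 = 1 (leading): start with 20.
  bit 2 = 1: square 20^2 = 400 ≡ 22; bit is 1, so multiply 22·20 = 440 ≡ 62 (mod 63).
  bit 3 = 0: square 62^2 = 3844 ≡ 1 (mod 63).
Final value: 20^6 ≡ 1 (mod 63).

Final answer: 1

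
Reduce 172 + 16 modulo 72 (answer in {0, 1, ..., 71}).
Reduce the summands first: 172 ≡ 28 (mod 72), so 172 + 16 ≡ 28 + 16 (mod 72). 28 + 16 = 44; 44 = 0·72 + 44, so (172 + 16) mod 72 = 44.

Final answer: 44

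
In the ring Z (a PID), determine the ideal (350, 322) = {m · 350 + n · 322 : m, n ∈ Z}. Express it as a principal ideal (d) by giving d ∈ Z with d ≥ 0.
In the PID Z, (a, b) is generated by gcd(a, b). Compute gcd(350, 322) with the extended Euclidean algorithm, tracking rows (r, s, t) with s·350 + t·322 = r:
  row A: (350, 1, 0)   [1·350 + 0·322 = 350]
  row B: (322, 0, 1)   [0·350 + 1·322 = 322]
  350 = 1·322 + 28   → row C = row A − 1·row B = (28, 1, −1)   [check: 1·350 − 1·322 = 28]
  322 = 11·28 + 14   → row D = row B − 11·row C = (14, −11, 12)   [check: −11·350 + 12·322 = 14]
  28 = 2·14 + 0   → remainder 0, stop. gcd = 14 (last nonzero row D).
So gcd(350, 322) = 14, with Bézout identity −11·350 + 12·322 = 14. Containment (⊇): the Bézout identity exhibits 14 as an element of (350, 322), giving (14) ⊆ (350, 322). Containment (⊆): since 14 | 350 and 14 | 322 (350 = 14·25, 322 = 14·23), every Z-linear combination of 350 and 322 is divisible by 14, so (350, 322) ⊆ (14). Therefore (350, 322) = (14), d = 14.

Final answer: (350, 322) = (14); d = 14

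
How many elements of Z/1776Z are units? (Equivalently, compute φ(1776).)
An element a ∈ Z/1776Z is a unit iff gcd(a, 1776) = 1, so the number of units is φ(1776). φ is multiplicative, with φ(p^e) = p^e − p^(e−1). Factorise 1776 = 2^4 · 3 · 37. Then
  φ(1776) = (2^4 − 2^3) · (3 − 1) · (37 − 1) = 8 · 2 · 36 = 576.

Final answer: Z/1776Z has φ(1776) = 576 units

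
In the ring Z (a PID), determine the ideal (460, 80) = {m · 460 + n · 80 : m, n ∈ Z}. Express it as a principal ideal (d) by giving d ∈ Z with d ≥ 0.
In the PID Z, (a, b) is generated by gcd(a, b). Compute gcd(460, 80) with the extended Euclidean algorithm, tracking rows (r, s, t) with s·460 + t·80 = r:
  row A: (460, 1, 0)   [1·460 + 0·80 = 460]
  row B: (80, 0, 1)   [0·460 + 1·80 = 80]
  460 = 5·80 + 60   → row C = row A − 5·row B = (60, 1, −5)   [check: 1·460 − 5·80 = 60]
  80 = 1·60 + 20   → row D = row B − 1·row C = (20, −1, 6)   [check: −1·460 + 6·80 = 20]
  60 = 3·20 + 0   → remainder 0, stop. gcd = 20 (last nonzero row D).
So gcd(460, 80) = 20, with Bézout identity −1·460 + 6·80 = 20. Containment (⊇): the Bézout identity exhibits 20 as an element of (460, 80), giving (20) ⊆ (460, 80). Containment (⊆): since 20 | 460 and 20 | 80 (460 = 20·23, 80 = 20·4), every Z-linear combination of 460 and 80 is divisible by 20, so (460, 80) ⊆ (20). Therefore (460, 80) = (20), d = 20.

Final answer: (460, 80) = (20); d = 20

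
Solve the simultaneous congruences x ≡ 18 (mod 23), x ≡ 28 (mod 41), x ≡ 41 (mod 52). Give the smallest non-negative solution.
x ≡ 4825 (mod 49036); the representative in [0, 49036) is 4825

The moduli 23, 41, 52 are pairwise coprime, so by the CRT there is a unique solution mod 23·41·52 = 49036.
Solve by successive substitution. Start with x ≡ 18 (mod 23).
  Combine with x ≡ 28 (mod 41): write x = 18 + 23·t and require 18 + 23·t ≡ 28 (mod 41), i.e. 23·t ≡ 28 − 18 ≡ 10 (mod 41). Since 23^(−1) ≡ 25 (mod 41), t ≡ 25·10 ≡ 4 (mod 41). So x ≡ 18 + 23·4 = 110 (mod 943).
  Combine with x ≡ 41 (mod 52): write x = 110 + 943·t and require 110 + 943·t ≡ 41 (mod 52), i.e. 943·t ≡ 41 − 110 ≡ 35 (mod 52). Since 943^(−1) ≡ 15 (mod 52) (943 ≡ 7 (mod 52)), t ≡ 15·35 ≡ 5 (mod 52). So x ≡ 110 + 943·5 = 4825 (mod 49036).
Unique solution in [0, 49036): x = 4825.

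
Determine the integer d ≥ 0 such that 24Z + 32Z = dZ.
(24, 32) = (8); d = 8

In the PID Z, (a, b) is generated by gcd(a, b). Compute gcd(32, 24) with the extended Euclidean algorithm, tracking rows (r, s, t) with s·32 + t·24 = r:
  row A: (32, 1, 0)   [1·32 + 0·24 = 32]
  row B: (24, 0, 1)   [0·32 + 1·24 = 24]
  32 = 1·24 + 8   → row C = row A − 1·row B = (8, 1, −1)   [check: 1·32 − 1·24 = 8]
  24 = 3·8 + 0   → remainder 0, stop. gcd = 8 (last nonzero row C).
So gcd(24, 32) = 8, with Bézout identity 1·32 − 1·24 = 8. Containment (⊇): the Bézout identity exhibits 8 as an element of (24, 32), giving (8) ⊆ (24, 32). Containment (⊆): since 8 | 24 and 8 | 32 (24 = 8·3, 32 = 8·4), every Z-linear combination of 24 and 32 is divisible by 8, so (24, 32) ⊆ (8). Therefore (24, 32) = (8), d = 8.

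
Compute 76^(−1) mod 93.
76^(−1) ≡ 82 (mod 93)

Apply the extended Euclidean algorithm to (93, 76), tracking rows (r, s, t) with s·93 + t·76 = r. Each division r_prev = q·r_cur + r_new produces the new row as (previous row) − q·(current row):
  row A: (93, 1, 0)   [1·93 + 0·76 = 93]
  row B: (76, 0, 1)   [0·93 + 1·76 = 76]
  93 = 1·76 + 17   → row C = row A − 1·row B = (17, 1, −1)   [check: 1·93 − 1·76 = 17]
  76 = 4·17 + 8   → row D = row B − 4·row C = (8, −4, 5)   [check: −4·93 + 5·76 = 8]
  17 = 2·8 + 1   → row E = row C − 2·row D = (1, 9, −11)   [check: 9·93 − 11·76 = 1]
  8 = 8·1 + 0   → remainder 0, stop. gcd = 1 (last nonzero row E).
The gcd is 1, so 76 is invertible mod 93. The last nonzero row gives 9·93 − 11·76 = 1, so t = −11. So 76^(−1) ≡ −11 ≡ 82 (mod 93). Verify: 76 · 82 = 6232 ≡ 1 (mod 93). ✓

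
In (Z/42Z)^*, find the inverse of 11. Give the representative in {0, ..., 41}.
11^(−1) ≡ 23 (mod 42)

Apply the extended Euclidean algorithm to (42, 11), tracking rows (r, s, t) with s·42 + t·11 = r. Each division r_prev = q·r_cur + r_new produces the new row as (previous row) − q·(current row):
  row A: (42, 1, 0)   [1·42 + 0·11 = 42]
  row B: (11, 0, 1)   [0·42 + 1·11 = 11]
  42 = 3·11 + 9   → row C = row A − 3·row B = (9, 1, −3)   [check: 1·42 − 3·11 = 9]
  11 = 1·9 + 2   → row D = row B − 1·row C = (2, −1, 4)   [check: −1·42 + 4·11 = 2]
  9 = 4·2 + 1   → row E = row C − 4·row D = (1, 5, −19)   [check: 5·42 − 19·11 = 1]
  2 = 2·1 + 0   → remainder 0, stop. gcd = 1 (last nonzero row E).
The gcd is 1, so 11 is invertible mod 42. The last nonzero row gives 5·42 − 19·11 = 1, so t = −19. So 11^(−1) ≡ −19 ≡ 23 (mod 42). Verify: 11 · 23 = 253 ≡ 1 (mod 42). ✓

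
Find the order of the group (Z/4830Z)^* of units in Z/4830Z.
(Z/4830Z)^* consists of the classes a with gcd(a, 4830) = 1, so its order is φ(4830). φ is multiplicative, with φ(p^e) = p^e − p^(e−1). Factorise 4830 = 2 · 3 · 5 · 7 · 23. Then
  φ(4830) = (2 − 1) · (3 − 1) · (5 − 1) · (7 − 1) · (23 − 1) = 1 · 2 · 4 · 6 · 22 = 1056.
Thus |(Z/4830Z)^*| = 1056.

Final answer: |(Z/4830Z)^*| = 1056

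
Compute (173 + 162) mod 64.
15

Reduce the summands first: 173 ≡ 45, 162 ≡ 34 (mod 64), so 173 + 162 ≡ 45 + 34 (mod 64). 45 + 34 = 79; 79 = 1·64 + 15, so (173 + 162) mod 64 = 15.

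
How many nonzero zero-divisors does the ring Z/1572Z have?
In Z/1572Z each nonzero element is either a unit (gcd with 1572 is 1) or a zero-divisor (gcd > 1). The number of units is φ(1572): factorise 1572 = 2^2 · 3 · 131, so φ(1572) = (2^2 − 2^1) · (3 − 1) · (131 − 1) = 2 · 2 · 130 = 520. The nonzero elements number 1572 − 1 = 1571. Hence the nonzero zero-divisors number 1571 − 520 = 1051.

Final answer: Z/1572Z has 1051 nonzero zero-divisors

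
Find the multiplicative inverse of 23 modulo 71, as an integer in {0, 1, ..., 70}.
Apply the extended Euclidean algorithm to (71, 23), tracking rows (r, s, t) with s·71 + t·23 = r. Each division r_prev = q·r_cur + r_new produces the new row as (previous row) − q·(current row):
  row A: (71, 1, 0)   [1·71 + 0·23 = 71]
  row B: (23, 0, 1)   [0·71 + 1·23 = 23]
  71 = 3·23 + 2   → row C = row A − 3·row B = (2, 1, −3)   [check: 1·71 − 3·23 = 2]
  23 = 11·2 + 1   → row D = row B − 11·row C = (1, −11, 34)   [check: −11·71 + 34·23 = 1]
  2 = 2·1 + 0   → remainder 0, stop. gcd = 1 (last nonzero row D).
The gcd is 1, so 23 is invertible mod 71. The last nonzero row gives −11·71 + 34·23 = 1, so t = 34. So 23^(−1) ≡ 34 (mod 71). Verify: 23 · 34 = 782 ≡ 1 (mod 71). ✓

Final answer: 23^(−1) ≡ 34 (mod 71)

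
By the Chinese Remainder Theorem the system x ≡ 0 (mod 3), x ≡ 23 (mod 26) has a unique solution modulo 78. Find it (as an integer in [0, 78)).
The moduli 3, 26 are pairwise coprime, so by the CRT there is a unique solution mod 3·26 = 78.
Solve by successive substitution. Start with x ≡ 0 (mod 3).
  Combine with x ≡ 23 (mod 26): write x = 3·t and require 3·t ≡ 23 (mod 26). Since 3^(−1) ≡ 9 (mod 26), t ≡ 9·23 ≡ 25 (mod 26). So x ≡ 3·25 = 75 (mod 78).
Unique solution in [0, 78): x = 75.

Final answer: x ≡ 75 (mod 78); the representative in [0, 78) is 75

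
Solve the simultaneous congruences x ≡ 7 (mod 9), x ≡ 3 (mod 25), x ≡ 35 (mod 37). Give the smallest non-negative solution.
The moduli 9, 25, 37 are pairwise coprime, so by the CRT there is a unique solution mod 9·25·37 = 8325.
Solve by successive substitution. Start with x ≡ 7 (mod 9).
  Combine with x ≡ 3 (mod 25): write x = 7 + 9·t and require 7 + 9·t ≡ 3 (mod 25), i.e. 9·t ≡ 3 − 7 ≡ 21 (mod 25). Since 9^(−1) ≡ 14 (mod 25), t ≡ 14·21 ≡ 19 (mod 25). So x ≡ 7 + 9·19 = 178 (mod 225).
  Combine with x ≡ 35 (mod 37): write x = 178 + 225·t and require 178 + 225·t ≡ 35 (mod 37), i.e. 225·t ≡ 35 − 178 ≡ 5 (mod 37). Since 225^(−1) ≡ 25 (mod 37) (225 ≡ 3 (mod 37)), t ≡ 25·5 ≡ 14 (mod 37). So x ≡ 178 + 225·14 = 3328 (mod 8325).
Unique solution in [0, 8325): x = 3328.

Final answer: x ≡ 3328 (mod 8325); the representative in [0, 8325) is 3328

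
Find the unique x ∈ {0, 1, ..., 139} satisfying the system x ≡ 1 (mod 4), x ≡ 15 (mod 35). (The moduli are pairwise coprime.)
The moduli 4, 35 are pairwise coprime, so by the CRT there is a unique solution mod 4·35 = 140.
Solve by successive substitution. Start with x ≡ 1 (mod 4).
  Combine with x ≡ 15 (mod 35): write x = 1 + 4·t and require 1 + 4·t ≡ 15 (mod 35), i.e. 4·t ≡ 15 − 1 ≡ 14 (mod 35). Since 4^(−1) ≡ 9 (mod 35), t ≡ 9·14 ≡ 21 (mod 35). So x ≡ 1 + 4·21 = 85 (mod 140).
Unique solution in [0, 140): x = 85.

Final answer: x ≡ 85 (mod 140); the representative in [0, 140) is 85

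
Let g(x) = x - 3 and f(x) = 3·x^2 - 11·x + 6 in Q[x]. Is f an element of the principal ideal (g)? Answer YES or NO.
YES

In Q[x] the ideal (g) consists of all multiples of g, so f ∈ (g) iff g | f, i.e. iff the remainder of f on division by g is 0. Divide f by g (g is monic, so eliminate the leading term of the running remainder at each step):
  leading term 3·x^2: subtract (3·x)·g(x) = 3·x^2 - 9·x, leaving 6 - 2·x
  leading term -2·x: subtract (-2)·g(x) = 6 - 2·x, leaving 0
The remainder is 0, so f(x) = g(x) · h(x) with h(x) = 3·x - 2. Hence g | f, i.e. f ∈ (g).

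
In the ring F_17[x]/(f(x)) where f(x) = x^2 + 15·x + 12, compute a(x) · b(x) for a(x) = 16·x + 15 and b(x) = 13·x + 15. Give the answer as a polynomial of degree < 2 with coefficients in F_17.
Multiply as integer polynomials: a · b = 208·x^2 + 435·x + 225. Reducing coefficients mod 17: a · b ≡ 4·x^2 + 10·x + 4. Now divide by f(x) = x^2 + 15·x + 12 in F_17[x], eliminating the leading term at each step:
  leading term 4·x^2: subtract (4)·f(x) = 4·x^2 + 9·x + 14, leaving x + 7 (coefficients mod 17)
The degree is now < 2, so this is the remainder. Hence a · b ≡ x + 7 in F_17[x]/(f).

Final answer: a · b ≡ x + 7 (mod f(x))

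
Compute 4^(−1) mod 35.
4^(−1) ≡ 9 (mod 35)

Apply the extended Euclidean algorithm to (35, 4), tracking rows (r, s, t) with s·35 + t·4 = r. Each division r_prev = q·r_cur + r_new produces the new row as (previous row) − q·(current row):
  row A: (35, 1, 0)   [1·35 + 0·4 = 35]
  row B: (4, 0, 1)   [0·35 + 1·4 = 4]
  35 = 8·4 + 3   → row C = row A − 8·row B = (3, 1, −8)   [check: 1·35 − 8·4 = 3]
  4 = 1·3 + 1   → row D = row B − 1·row C = (1, −1, 9)   [check: −1·35 + 9·4 = 1]
  3 = 3·1 + 0   → remainder 0, stop. gcd = 1 (last nonzero row D).
The gcd is 1, so 4 is invertible mod 35. The last nonzero row gives −1·35 + 9·4 = 1, so t = 9. So 4^(−1) ≡ 9 (mod 35). Verify: 4 · 9 = 36 ≡ 1 (mod 35). ✓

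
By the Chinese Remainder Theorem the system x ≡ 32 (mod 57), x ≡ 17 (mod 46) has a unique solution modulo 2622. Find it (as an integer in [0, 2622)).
The moduli 57, 46 are pairwise coprime, so by the CRT there is a unique solution mod 57·46 = 2622.
Solve by successive substitution. Start with x ≡ 32 (mod 57).
  Combine with x ≡ 17 (mod 46): write x = 32 + 57·t and require 32 + 57·t ≡ 17 (mod 46), i.e. 57·t ≡ 17 − 32 ≡ 31 (mod 46). Since 57^(−1) ≡ 21 (mod 46) (57 ≡ 11 (mod 46)), t ≡ 21·31 ≡ 7 (mod 46). So x ≡ 32 + 57·7 = 431 (mod 2622).
Unique solution in [0, 2622): x = 431.

Final answer: x ≡ 431 (mod 2622); the representative in [0, 2622) is 431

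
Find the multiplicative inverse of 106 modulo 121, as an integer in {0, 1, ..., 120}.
106^(−1) ≡ 8 (mod 121)

Apply the extended Euclidean algorithm to (121, 106), tracking rows (r, s, t) with s·121 + t·106 = r. Each division r_prev = q·r_cur + r_new produces the new row as (previous row) − q·(current row):
  row A: (121, 1, 0)   [1·121 + 0·106 = 121]
  row B: (106, 0, 1)   [0·121 + 1·106 = 106]
  121 = 1·106 + 15   → row C = row A − 1·row B = (15, 1, −1)   [check: 1·121 − 1·106 = 15]
  106 = 7·15 + 1   → row D = row B − 7·row C = (1, −7, 8)   [check: −7·121 + 8·106 = 1]
  15 = 15·1 + 0   → remainder 0, stop. gcd = 1 (last nonzero row D).
The gcd is 1, so 106 is invertible mod 121. The last nonzero row gives −7·121 + 8·106 = 1, so t = 8. So 106^(−1) ≡ 8 (mod 121). Verify: 106 · 8 = 848 ≡ 1 (mod 121). ✓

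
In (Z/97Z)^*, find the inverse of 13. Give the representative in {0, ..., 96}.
Apply the extended Euclidean algorithm to (97, 13), tracking rows (r, s, t) with s·97 + t·13 = r. Each division r_prev = q·r_cur + r_new produces the new row as (previous row) − q·(current row):
  row A: (97, 1, 0)   [1·97 + 0·13 = 97]
  row B: (13, 0, 1)   [0·97 + 1·13 = 13]
  97 = 7·13 + 6   → row C = row A − 7·row B = (6, 1, −7)   [check: 1·97 − 7·13 = 6]
  13 = 2·6 + 1   → row D = row B − 2·row C = (1, −2, 15)   [check: −2·97 + 15·13 = 1]
  6 = 6·1 + 0   → remainder 0, stop. gcd = 1 (last nonzero row D).
The gcd is 1, so 13 is invertible mod 97. The last nonzero row gives −2·97 + 15·13 = 1, so t = 15. So 13^(−1) ≡ 15 (mod 97). Verify: 13 · 15 = 195 ≡ 1 (mod 97). ✓

Final answer: 13^(−1) ≡ 15 (mod 97)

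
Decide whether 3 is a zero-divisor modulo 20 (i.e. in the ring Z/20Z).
NO

gcd(3, 20) = 1, so 3 is a unit in Z/20Z (it has a multiplicative inverse). A unit cannot be a zero-divisor: if 3·b ≡ 0 then multiplying both sides by 3^(−1) gives b ≡ 0. So 3 is not a zero-divisor.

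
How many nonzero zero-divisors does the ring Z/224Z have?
In Z/224Z each nonzero element is either a unit (gcd with 224 is 1) or a zero-divisor (gcd > 1). The number of units is φ(224): factorise 224 = 2^5 · 7, so φ(224) = (2^5 − 2^4) · (7 − 1) = 16 · 6 = 96. The nonzero elements number 224 − 1 = 223. Hence the nonzero zero-divisors number 223 − 96 = 127.

Final answer: Z/224Z has 127 nonzero zero-divisors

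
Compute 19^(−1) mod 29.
Apply the extended Euclidean algorithm to (29, 19), tracking rows (r, s, t) with s·29 + t·19 = r. Each division r_prev = q·r_cur + r_new produces the new row as (previous row) − q·(current row):
  row A: (29, 1, 0)   [1·29 + 0·19 = 29]
  row B: (19, 0, 1)   [0·29 + 1·19 = 19]
  29 = 1·19 + 10   → row C = row A − 1·row B = (10, 1, −1)   [check: 1·29 − 1·19 = 10]
  19 = 1·10 + 9   → row D = row B − 1·row C = (9, −1, 2)   [check: −1·29 + 2·19 = 9]
  10 = 1·9 + 1   → row E = row C − 1·row D = (1, 2, −3)   [check: 2·29 − 3·19 = 1]
  9 = 9·1 + 0   → remainder 0, stop. gcd = 1 (last nonzero row E).
The gcd is 1, so 19 is invertible mod 29. The last nonzero row gives 2·29 − 3·19 = 1, so t = −3. So 19^(−1) ≡ −3 ≡ 26 (mod 29). Verify: 19 · 26 = 494 ≡ 1 (mod 29). ✓

Final answer: 19^(−1) ≡ 26 (mod 29)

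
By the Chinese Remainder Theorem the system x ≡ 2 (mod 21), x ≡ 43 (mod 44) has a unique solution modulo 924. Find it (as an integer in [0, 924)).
The moduli 21, 44 are pairwise coprime, so by the CRT there is a unique solution mod 21·44 = 924.
Solve by successive substitution. Start with x ≡ 2 (mod 21).
  Combine with x ≡ 43 (mod 44): write x = 2 + 21·t and require 2 + 21·t ≡ 43 (mod 44), i.e. 21·t ≡ 43 − 2 ≡ 41 (mod 44). Since 21^(−1) ≡ 21 (mod 44), t ≡ 21·41 ≡ 25 (mod 44). So x ≡ 2 + 21·25 = 527 (mod 924).
Unique solution in [0, 924): x = 527.

Final answer: x ≡ 527 (mod 924); the representative in [0, 924) is 527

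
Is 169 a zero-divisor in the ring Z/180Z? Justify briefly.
gcd(169, 180) = 1, so 169 is a unit in Z/180Z (it has a multiplicative inverse). A unit cannot be a zero-divisor: if 169·b ≡ 0 then multiplying both sides by 169^(−1) gives b ≡ 0. So 169 is not a zero-divisor.

Final answer: NO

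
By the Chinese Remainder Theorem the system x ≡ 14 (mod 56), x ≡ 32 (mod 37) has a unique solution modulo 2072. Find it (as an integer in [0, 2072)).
The moduli 56, 37 are pairwise coprime, so by the CRT there is a unique solution mod 56·37 = 2072.
Solve by successive substitution. Start with x ≡ 14 (mod 56).
  Combine with x ≡ 32 (mod 37): write x = 14 + 56·t and require 14 + 56·t ≡ 32 (mod 37), i.e. 56·t ≡ 32 − 14 ≡ 18 (mod 37). Since 56^(−1) ≡ 2 (mod 37) (56 ≡ 19 (mod 37)), t ≡ 2·18 ≡ 36 (mod 37). So x ≡ 14 + 56·36 = 2030 (mod 2072).
Unique solution in [0, 2072): x = 2030.

Final answer: x ≡ 2030 (mod 2072); the representative in [0, 2072) is 2030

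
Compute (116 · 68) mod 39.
Reduce the factors first: 116 ≡ 38, 68 ≡ 29 (mod 39), so 116 · 68 ≡ 38 · 29 (mod 39). 38 · 29 = 1102. Dividing by 39: 1102 = 28·39 + 10. So (116 · 68) mod 39 = 10.

Final answer: 10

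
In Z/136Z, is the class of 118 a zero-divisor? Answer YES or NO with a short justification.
YES

gcd(118, 136) = 2 > 1, so 118 is not a unit in Z/136Z. In Z/nZ every nonzero non-unit is a zero-divisor: explicitly, take b = 136/gcd = 68 ≠ 0 (mod 136); then 118·68 = 8024 = 59·136, i.e. 118·68 ≡ 0 (mod 136). So 118 is a zero-divisor.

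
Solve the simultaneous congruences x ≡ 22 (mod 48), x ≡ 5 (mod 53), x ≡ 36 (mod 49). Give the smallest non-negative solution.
The moduli 48, 53, 49 are pairwise coprime, so by the CRT there is a unique solution mod 48·53·49 = 124656.
Solve by successive substitution. Start with x ≡ 22 (mod 48).
  Combine with x ≡ 5 (mod 53): write x = 22 + 48·t and require 22 + 48·t ≡ 5 (mod 53), i.e. 48·t ≡ 5 − 22 ≡ 36 (mod 53). Since 48^(−1) ≡ 21 (mod 53), t ≡ 21·36 ≡ 14 (mod 53). So x ≡ 22 + 48·14 = 694 (mod 2544).
  Combine with x ≡ 36 (mod 49): write x = 694 + 2544·t and require 694 + 2544·t ≡ 36 (mod 49), i.e. 2544·t ≡ 36 − 694 ≡ 28 (mod 49). Since 2544^(−1) ≡ 12 (mod 49) (2544 ≡ 45 (mod 49)), t ≡ 12·28 ≡ 42 (mod 49). So x ≡ 694 + 2544·42 = 107542 (mod 124656).
Unique solution in [0, 124656): x = 107542.

Final answer: x ≡ 107542 (mod 124656); the representative in [0, 124656) is 107542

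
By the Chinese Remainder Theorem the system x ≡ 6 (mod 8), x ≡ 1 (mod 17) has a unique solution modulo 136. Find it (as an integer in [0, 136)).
x ≡ 86 (mod 136); the representative in [0, 136) is 86

The moduli 8, 17 are pairwise coprime, so by the CRT there is a unique solution mod 8·17 = 136.
Solve by successive substitution. Start with x ≡ 6 (mod 8).
  Combine with x ≡ 1 (mod 17): write x = 6 + 8·t and require 6 + 8·t ≡ 1 (mod 17), i.e. 8·t ≡ 1 − 6 ≡ 12 (mod 17). Since 8^(−1) ≡ 15 (mod 17), t ≡ 15·12 ≡ 10 (mod 17). So x ≡ 6 + 8·10 = 86 (mod 136).
Unique solution in [0, 136): x = 86.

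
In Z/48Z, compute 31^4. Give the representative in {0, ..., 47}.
Use repeated squaring. Binary(4) = 100. Walk through the bits of the exponent 4 left-to-right: at each bit after the leading one, square the running value, then multiply by 31 if the bit is 1 (always reducing mod 48):
  bit 1 = 1 (leading): start with 31.
  bit 2 = 0: square 31^2 = 961 ≡ 1 (mod 48).
  bit 3 = 0: square 1^2 = 1 (mod 48).
Final value: 31^4 ≡ 1 (mod 48).

Final answer: 1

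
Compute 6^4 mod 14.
8

Use repeated squaring. Binary(4) = 100. Walk through the bits of the exponent 4 left-to-right: at each bit after the leading one, square the running value, then multiply by 6 if the bit is 1 (always reducing mod 14):
  bit 1 = 1 (leading): start with 6.
  bit 2 = 0: square 6^2 = 36 ≡ 8 (mod 14).
  bit 3 = 0: square 8^2 = 64 ≡ 8 (mod 14).
Final value: 6^4 ≡ 8 (mod 14).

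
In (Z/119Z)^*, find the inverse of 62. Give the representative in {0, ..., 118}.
62^(−1) ≡ 48 (mod 119)

Apply the extended Euclidean algorithm to (119, 62), tracking rows (r, s, t) with s·119 + t·62 = r. Each division r_prev = q·r_cur + r_new produces the new row as (previous row) − q·(current row):
  row A: (119, 1, 0)   [1·119 + 0·62 = 119]
  row B: (62, 0, 1)   [0·119 + 1·62 = 62]
  119 = 1·62 + 57   → row C = row A − 1·row B = (57, 1, −1)   [check: 1·119 − 1·62 = 57]
  62 = 1·57 + 5   → row D = row B − 1·row C = (5, −1, 2)   [check: −1·119 + 2·62 = 5]
  57 = 11·5 + 2   → row E = row C − 11·row D = (2, 12, −23)   [check: 12·119 − 23·62 = 2]
  5 = 2·2 + 1   → row F = row D − 2·row E = (1, −25, 48)   [check: −25·119 + 48·62 = 1]
  2 = 2·1 + 0   → remainder 0, stop. gcd = 1 (last nonzero row F).
The gcd is 1, so 62 is invertible mod 119. The last nonzero row gives −25·119 + 48·62 = 1, so t = 48. So 62^(−1) ≡ 48 (mod 119). Verify: 62 · 48 = 2976 ≡ 1 (mod 119). ✓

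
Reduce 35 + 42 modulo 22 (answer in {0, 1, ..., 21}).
11

Reduce the summands first: 35 ≡ 13, 42 ≡ 20 (mod 22), so 35 + 42 ≡ 13 + 20 (mod 22). 13 + 20 = 33; 33 = 1·22 + 11, so (35 + 42) mod 22 = 11.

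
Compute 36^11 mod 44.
Use repeated squaring. Binary(11) = 1011. Walk through the bits of the exponent 11 left-to-right: at each bit after the leading one, square the running value, then multiply by 36 if the bit is 1 (always reducing mod 44):
  bit 1 = 1 (leading): start with 36.
  bit 2 = 0: square 36^2 = 1296 ≡ 20 (mod 44).
  bit 3 = 1: square 20^2 = 400 ≡ 4; bit is 1, so multiply 4·36 = 144 ≡ 12 (mod 44).
  bit 4 = 1: square 12^2 = 144 ≡ 12; bit is 1, so multiply 12·36 = 432 ≡ 36 (mod 44).
Final value: 36^11 ≡ 36 (mod 44).

Final answer: 36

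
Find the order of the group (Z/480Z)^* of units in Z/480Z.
(Z/480Z)^* consists of the classes a with gcd(a, 480) = 1, so its order is φ(480). φ is multiplicative, with φ(p^e) = p^e − p^(e−1). Factorise 480 = 2^5 · 3 · 5. Then
  φ(480) = (2^5 − 2^4) · (3 − 1) · (5 − 1) = 16 · 2 · 4 = 128.
Thus |(Z/480Z)^*| = 128.

Final answer: |(Z/480Z)^*| = 128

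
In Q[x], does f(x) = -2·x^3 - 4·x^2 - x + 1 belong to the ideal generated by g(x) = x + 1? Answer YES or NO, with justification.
YES

In Q[x] the ideal (g) consists of all multiples of g, so f ∈ (g) iff g | f, i.e. iff the remainder of f on division by g is 0. Divide f by g (g is monic, so eliminate the leading term of the running remainder at each step):
  leading term -2·x^3: subtract (-2·x^2)·g(x) = -2·x^3 - 2·x^2, leaving -2·x^2 - x + 1
  leading term -2·x^2: subtract (-2·x)·g(x) = -2·x^2 - 2·x, leaving x + 1
  leading term x: subtract (1)·g(x) = x + 1, leaving 0
The remainder is 0, so f(x) = g(x) · h(x) with h(x) = -2·x^2 - 2·x + 1. Hence g | f, i.e. f ∈ (g).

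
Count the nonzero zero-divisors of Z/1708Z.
In Z/1708Z each nonzero element is either a unit (gcd with 1708 is 1) or a zero-divisor (gcd > 1). The number of units is φ(1708): factorise 1708 = 2^2 · 7 · 61, so φ(1708) = (2^2 − 2^1) · (7 − 1) · (61 − 1) = 2 · 6 · 60 = 720. The nonzero elements number 1708 − 1 = 1707. Hence the nonzero zero-divisors number 1707 − 720 = 987.

Final answer: Z/1708Z has 987 nonzero zero-divisors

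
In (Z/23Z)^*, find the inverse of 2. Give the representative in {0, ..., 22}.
Apply the extended Euclidean algorithm to (23, 2), tracking rows (r, s, t) with s·23 + t·2 = r. Each division r_prev = q·r_cur + r_new produces the new row as (previous row) − q·(current row):
  row A: (23, 1, 0)   [1·23 + 0·2 = 23]
  row B: (2, 0, 1)   [0·23 + 1·2 = 2]
  23 = 11·2 + 1   → row C = row A − 11·row B = (1, 1, −11)   [check: 1·23 − 11·2 = 1]
  2 = 2·1 + 0   → remainder 0, stop. gcd = 1 (last nonzero row C).
The gcd is 1, so 2 is invertible mod 23. The last nonzero row gives 1·23 − 11·2 = 1, so t = −11. So 2^(−1) ≡ −11 ≡ 12 (mod 23). Verify: 2 · 12 = 24 ≡ 1 (mod 23). ✓

Final answer: 2^(−1) ≡ 12 (mod 23)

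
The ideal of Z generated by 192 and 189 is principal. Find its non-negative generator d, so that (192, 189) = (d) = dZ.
In the PID Z, (a, b) is generated by gcd(a, b). Compute gcd(192, 189) with the extended Euclidean algorithm, tracking rows (r, s, t) with s·192 + t·189 = r:
  row A: (192, 1, 0)   [1·192 + 0·189 = 192]
  row B: (189, 0, 1)   [0·192 + 1·189 = 189]
  192 = 1·189 + 3   → row C = row A − 1·row B = (3, 1, −1)   [check: 1·192 − 1·189 = 3]
  189 = 63·3 + 0   → remainder 0, stop. gcd = 3 (last nonzero row C).
So gcd(192, 189) = 3, with Bézout identity 1·192 − 1·189 = 3. Containment (⊇): the Bézout identity exhibits 3 as an element of (192, 189), giving (3) ⊆ (192, 189). Containment (⊆): since 3 | 192 and 3 | 189 (192 = 3·64, 189 = 3·63), every Z-linear combination of 192 and 189 is divisible by 3, so (192, 189) ⊆ (3). Therefore (192, 189) = (3), d = 3.

Final answer: (192, 189) = (3); d = 3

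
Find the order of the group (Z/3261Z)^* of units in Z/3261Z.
(Z/3261Z)^* consists of the classes a with gcd(a, 3261) = 1, so its order is φ(3261). φ is multiplicative, with φ(p^e) = p^e − p^(e−1). Factorise 3261 = 3 · 1087. Then
  φ(3261) = (3 − 1) · (1087 − 1) = 2 · 1086 = 2172.
Thus |(Z/3261Z)^*| = 2172.

Final answer: |(Z/3261Z)^*| = 2172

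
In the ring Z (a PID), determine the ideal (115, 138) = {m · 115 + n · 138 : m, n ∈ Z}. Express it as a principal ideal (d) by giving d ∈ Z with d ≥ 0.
In the PID Z, (a, b) is generated by gcd(a, b). Compute gcd(138, 115) with the extended Euclidean algorithm, tracking rows (r, s, t) with s·138 + t·115 = r:
  row A: (138, 1, 0)   [1·138 + 0·115 = 138]
  row B: (115, 0, 1)   [0·138 + 1·115 = 115]
  138 = 1·115 + 23   → row C = row A − 1·row B = (23, 1, −1)   [check: 1·138 − 1·115 = 23]
  115 = 5·23 + 0   → remainder 0, stop. gcd = 23 (last nonzero row C).
So gcd(115, 138) = 23, with Bézout identity 1·138 − 1·115 = 23. Containment (⊇): the Bézout identity exhibits 23 as an element of (115, 138), giving (23) ⊆ (115, 138). Containment (⊆): since 23 | 115 and 23 | 138 (115 = 23·5, 138 = 23·6), every Z-linear combination of 115 and 138 is divisible by 23, so (115, 138) ⊆ (23). Therefore (115, 138) = (23), d = 23.

Final answer: (115, 138) = (23); d = 23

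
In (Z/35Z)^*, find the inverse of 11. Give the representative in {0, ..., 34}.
11^(−1) ≡ 16 (mod 35)

Apply the extended Euclidean algorithm to (35, 11), tracking rows (r, s, t) with s·35 + t·11 = r. Each division r_prev = q·r_cur + r_new produces the new row as (previous row) − q·(current row):
  row A: (35, 1, 0)   [1·35 + 0·11 = 35]
  row B: (11, 0, 1)   [0·35 + 1·11 = 11]
  35 = 3·11 + 2   → row C = row A − 3·row B = (2, 1, −3)   [check: 1·35 − 3·11 = 2]
  11 = 5·2 + 1   → row D = row B − 5·row C = (1, −5, 16)   [check: −5·35 + 16·11 = 1]
  2 = 2·1 + 0   → remainder 0, stop. gcd = 1 (last nonzero row D).
The gcd is 1, so 11 is invertible mod 35. The last nonzero row gives −5·35 + 16·11 = 1, so t = 16. So 11^(−1) ≡ 16 (mod 35). Verify: 11 · 16 = 176 ≡ 1 (mod 35). ✓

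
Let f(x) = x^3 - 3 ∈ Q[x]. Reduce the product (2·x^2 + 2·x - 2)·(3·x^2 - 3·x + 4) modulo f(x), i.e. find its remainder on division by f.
First multiply in Q[x] without reducing: a · b = 6·x^4 - 4·x^2 + 14·x - 8. Now divide by f(x) = x^3 - 3, eliminating the leading term at each step:
  leading term 6·x^4: subtract (6·x)·f(x) = 6·x^4 - 18·x, leaving -4·x^2 + 32·x - 8
The degree is now < 3, so this is the remainder. Hence a · b ≡ -4·x^2 + 32·x - 8 in Q[x]/(f).

Final answer: a · b ≡ -4·x^2 + 32·x - 8 (mod f(x))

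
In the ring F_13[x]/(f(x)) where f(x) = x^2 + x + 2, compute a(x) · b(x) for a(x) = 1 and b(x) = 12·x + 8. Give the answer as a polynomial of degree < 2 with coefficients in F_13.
Multiply as integer polynomials: a · b = 12·x + 8. Reducing coefficients mod 13: a · b ≡ 12·x + 8. This already has degree < 2, so no reduction by f is needed. Hence a · b ≡ 12·x + 8 in F_13[x]/(f).

Final answer: a · b ≡ 12·x + 8 (mod f(x))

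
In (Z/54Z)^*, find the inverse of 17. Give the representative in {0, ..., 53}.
17^(−1) ≡ 35 (mod 54)

Apply the extended Euclidean algorithm to (54, 17), tracking rows (r, s, t) with s·54 + t·17 = r. Each division r_prev = q·r_cur + r_new produces the new row as (previous row) − q·(current row):
  row A: (54, 1, 0)   [1·54 + 0·17 = 54]
  row B: (17, 0, 1)   [0·54 + 1·17 = 17]
  54 = 3·17 + 3   → row C = row A − 3·row B = (3, 1, −3)   [check: 1·54 − 3·17 = 3]
  17 = 5·3 + 2   → row D = row B − 5·row C = (2, −5, 16)   [check: −5·54 + 16·17 = 2]
  3 = 1·2 + 1   → row E = row C − 1·row D = (1, 6, −19)   [check: 6·54 − 19·17 = 1]
  2 = 2·1 + 0   → remainder 0, stop. gcd = 1 (last nonzero row E).
The gcd is 1, so 17 is invertible mod 54. The last nonzero row gives 6·54 − 19·17 = 1, so t = −19. So 17^(−1) ≡ −19 ≡ 35 (mod 54). Verify: 17 · 35 = 595 ≡ 1 (mod 54). ✓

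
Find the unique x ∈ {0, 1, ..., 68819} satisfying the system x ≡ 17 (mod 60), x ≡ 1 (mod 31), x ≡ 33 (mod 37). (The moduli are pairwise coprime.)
x ≡ 65597 (mod 68820); the representative in [0, 68820) is 65597

The moduli 60, 31, 37 are pairwise coprime, so by the CRT there is a unique solution mod 60·31·37 = 68820.
Solve by successive substitution. Start with x ≡ 17 (mod 60).
  Combine with x ≡ 1 (mod 31): write x = 17 + 60·t and require 17 + 60·t ≡ 1 (mod 31), i.e. 60·t ≡ 1 − 17 ≡ 15 (mod 31). Since 60^(−1) ≡ 15 (mod 31) (60 ≡ 29 (mod 31)), t ≡ 15·15 ≡ 8 (mod 31). So x ≡ 17 + 60·8 = 497 (mod 1860).
  Combine with x ≡ 33 (mod 37): write x = 497 + 1860·t and require 497 + 1860·t ≡ 33 (mod 37), i.e. 1860·t ≡ 33 − 497 ≡ 17 (mod 37). Since 1860^(−1) ≡ 26 (mod 37) (1860 ≡ 10 (mod 37)), t ≡ 26·17 ≡ 35 (mod 37). So x ≡ 497 + 1860·35 = 65597 (mod 68820).
Unique solution in [0, 68820): x = 65597.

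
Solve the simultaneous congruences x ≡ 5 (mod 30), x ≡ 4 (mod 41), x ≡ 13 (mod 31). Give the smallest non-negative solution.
The moduli 30, 41, 31 are pairwise coprime, so by the CRT there is a unique solution mod 30·41·31 = 38130.
Solve by successive substitution. Start with x ≡ 5 (mod 30).
  Combine with x ≡ 4 (mod 41): write x = 5 + 30·t and require 5 + 30·t ≡ 4 (mod 41), i.e. 30·t ≡ 4 − 5 ≡ 40 (mod 41). Since 30^(−1) ≡ 26 (mod 41), t ≡ 26·40 ≡ 15 (mod 41). So x ≡ 5 + 30·15 = 455 (mod 1230).
  Combine with x ≡ 13 (mod 31): write x = 455 + 1230·t and require 455 + 1230·t ≡ 13 (mod 31), i.e. 1230·t ≡ 13 − 455 ≡ 23 (mod 31). Since 1230^(−1) ≡ 3 (mod 31) (1230 ≡ 21 (mod 31)), t ≡ 3·23 ≡ 7 (mod 31). So x ≡ 455 + 1230·7 = 9065 (mod 38130).
Unique solution in [0, 38130): x = 9065.

Final answer: x ≡ 9065 (mod 38130); the representative in [0, 38130) is 9065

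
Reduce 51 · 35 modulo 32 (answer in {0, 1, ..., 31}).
25

Reduce the factors first: 51 ≡ 19, 35 ≡ 3 (mod 32), so 51 · 35 ≡ 19 · 3 (mod 32). 19 · 3 = 57. Dividing by 32: 57 = 1·32 + 25. So (51 · 35) mod 32 = 25.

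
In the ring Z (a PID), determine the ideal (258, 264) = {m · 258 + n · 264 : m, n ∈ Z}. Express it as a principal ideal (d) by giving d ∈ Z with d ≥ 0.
In the PID Z, (a, b) is generated by gcd(a, b). Compute gcd(264, 258) with the extended Euclidean algorithm, tracking rows (r, s, t) with s·264 + t·258 = r:
  row A: (264, 1, 0)   [1·264 + 0·258 = 264]
  row B: (258, 0, 1)   [0·264 + 1·258 = 258]
  264 = 1·258 + 6   → row C = row A − 1·row B = (6, 1, −1)   [check: 1·264 − 1·258 = 6]
  258 = 43·6 + 0   → remainder 0, stop. gcd = 6 (last nonzero row C).
So gcd(258, 264) = 6, with Bézout identity 1·264 − 1·258 = 6. Containment (⊇): the Bézout identity exhibits 6 as an element of (258, 264), giving (6) ⊆ (258, 264). Containment (⊆): since 6 | 258 and 6 | 264 (258 = 6·43, 264 = 6·44), every Z-linear combination of 258 and 264 is divisible by 6, so (258, 264) ⊆ (6). Therefore (258, 264) = (6), d = 6.

Final answer: (258, 264) = (6); d = 6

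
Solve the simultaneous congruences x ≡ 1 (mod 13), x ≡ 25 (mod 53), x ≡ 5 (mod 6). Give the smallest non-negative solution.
The moduli 13, 53, 6 are pairwise coprime, so by the CRT there is a unique solution mod 13·53·6 = 4134.
Solve by successive substitution. Start with x ≡ 1 (mod 13).
  Combine with x ≡ 25 (mod 53): write x = 1 + 13·t and require 1 + 13·t ≡ 25 (mod 53), i.e. 13·t ≡ 25 − 1 ≡ 24 (mod 53). Since 13^(−1) ≡ 49 (mod 53), t ≡ 49·24 ≡ 10 (mod 53). So x ≡ 1 + 13·10 = 131 (mod 689).
  Combine with x ≡ 5 (mod 6): write x = 131 + 689·t and require 131 + 689·t ≡ 5 (mod 6), i.e. 689·t ≡ 5 − 131 ≡ 0 (mod 6). Since 689^(−1) ≡ 5 (mod 6) (689 ≡ 5 (mod 6)), t ≡ 5·0 ≡ 0 (mod 6). So x ≡ 131 + 689·0 = 131 (mod 4134).
Unique solution in [0, 4134): x = 131.

Final answer: x ≡ 131 (mod 4134); the representative in [0, 4134) is 131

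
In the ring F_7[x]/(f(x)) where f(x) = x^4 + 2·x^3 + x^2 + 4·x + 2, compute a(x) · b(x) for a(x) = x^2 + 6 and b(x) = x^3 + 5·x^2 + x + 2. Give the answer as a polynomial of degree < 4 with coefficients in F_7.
Multiply as integer polynomials: a · b = x^5 + 5·x^4 + 7·x^3 + 32·x^2 + 6·x + 12. Reducing coefficients mod 7: a · b ≡ x^5 + 5·x^4 + 4·x^2 + 6·x + 5. Now divide by f(x) = x^4 + 2·x^3 + x^2 + 4·x + 2 in F_7[x], eliminating the leading term at each step:
  leading term x^5: subtract (x)·f(x) = x^5 + 2·x^4 + x^3 + 4·x^2 + 2·x, leaving 3·x^4 + 6·x^3 + 4·x + 5 (coefficients mod 7)
  leading term 3·x^4: subtract (3)·f(x) = 3·x^4 + 6·x^3 + 3·x^2 + 5·x + 6, leaving 4·x^2 + 6·x + 6 (coefficients mod 7)
The degree is now < 4, so this is the remainder. Hence a · b ≡ 4·x^2 + 6·x + 6 in F_7[x]/(f).

Final answer: a · b ≡ 4·x^2 + 6·x + 6 (mod f(x))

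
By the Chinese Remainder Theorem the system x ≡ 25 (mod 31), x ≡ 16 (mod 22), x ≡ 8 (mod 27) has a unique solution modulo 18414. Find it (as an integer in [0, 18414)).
x ≡ 1358 (mod 18414); the representative in [0, 18414) is 1358

The moduli 31, 22, 27 are pairwise coprime, so by the CRT there is a unique solution mod 31·22·27 = 18414.
Solve by successive substitution. Start with x ≡ 25 (mod 31).
  Combine with x ≡ 16 (mod 22): write x = 25 + 31·t and require 25 + 31·t ≡ 16 (mod 22), i.e. 31·t ≡ 16 − 25 ≡ 13 (mod 22). Since 31^(−1) ≡ 5 (mod 22) (31 ≡ 9 (mod 22)), t ≡ 5·13 ≡ 21 (mod 22). So x ≡ 25 + 31·21 = 676 (mod 682).
  Combine with x ≡ 8 (mod 27): write x = 676 + 682·t and require 676 + 682·t ≡ 8 (mod 27), i.e. 682·t ≡ 8 − 676 ≡ 7 (mod 27). Since 682^(−1) ≡ 4 (mod 27) (682 ≡ 7 (mod 27)), t ≡ 4·7 ≡ 1 (mod 27). So x ≡ 676 + 682·1 = 1358 (mod 18414).
Unique solution in [0, 18414): x = 1358.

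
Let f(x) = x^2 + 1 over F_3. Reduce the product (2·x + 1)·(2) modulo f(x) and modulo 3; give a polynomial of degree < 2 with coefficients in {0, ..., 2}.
a · b ≡ x + 2 (mod f(x))

Multiply as integer polynomials: a · b = 4·x + 2. Reducing coefficients mod 3: a · b ≡ x + 2. This already has degree < 2, so no reduction by f is needed. Hence a · b ≡ x + 2 in F_3[x]/(f).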